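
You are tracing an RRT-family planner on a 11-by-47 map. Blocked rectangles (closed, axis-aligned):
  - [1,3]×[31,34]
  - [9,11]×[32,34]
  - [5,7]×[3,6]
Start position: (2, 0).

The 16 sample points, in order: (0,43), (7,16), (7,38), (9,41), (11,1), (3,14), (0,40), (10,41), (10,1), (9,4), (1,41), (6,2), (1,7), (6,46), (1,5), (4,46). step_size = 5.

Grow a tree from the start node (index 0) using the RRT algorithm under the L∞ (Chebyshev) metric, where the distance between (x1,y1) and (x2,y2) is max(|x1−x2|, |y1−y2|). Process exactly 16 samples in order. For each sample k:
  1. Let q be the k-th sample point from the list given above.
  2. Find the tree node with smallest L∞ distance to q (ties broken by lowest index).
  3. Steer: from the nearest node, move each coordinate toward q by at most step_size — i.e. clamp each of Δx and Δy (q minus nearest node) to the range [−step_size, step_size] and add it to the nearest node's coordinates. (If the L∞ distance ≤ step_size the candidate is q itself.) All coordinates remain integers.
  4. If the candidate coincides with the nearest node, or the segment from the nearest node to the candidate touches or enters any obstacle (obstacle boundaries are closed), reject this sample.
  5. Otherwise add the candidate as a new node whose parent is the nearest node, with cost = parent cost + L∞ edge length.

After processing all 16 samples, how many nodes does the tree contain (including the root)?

Node count: 17

1. q=(0,43) nearest=0 d=43 new=(0,5) → add node 1 parent=0 cost=5
2. q=(7,16) nearest=1 d=11 new=(5,10) → add node 2 parent=1 cost=10
3. q=(7,38) nearest=2 d=28 new=(7,15) → add node 3 parent=2 cost=15
4. q=(9,41) nearest=3 d=26 new=(9,20) → add node 4 parent=3 cost=20
5. q=(11,1) nearest=0 d=9 new=(7,1) → add node 5 parent=0 cost=5
6. q=(3,14) nearest=2 d=4 new=(3,14) → add node 6 parent=2 cost=14
7. q=(0,40) nearest=4 d=20 new=(4,25) → add node 7 parent=4 cost=25
8. q=(10,41) nearest=7 d=16 new=(9,30) → add node 8 parent=7 cost=30
9. q=(10,1) nearest=5 d=3 new=(10,1) → add node 9 parent=5 cost=8
10. q=(9,4) nearest=5 d=3 new=(9,4) → add node 10 parent=5 cost=8
11. q=(1,41) nearest=8 d=11 new=(4,35) → add node 11 parent=8 cost=35
12. q=(6,2) nearest=5 d=1 new=(6,2) → add node 12 parent=5 cost=6
13. q=(1,7) nearest=1 d=2 new=(1,7) → add node 13 parent=1 cost=7
14. q=(6,46) nearest=11 d=11 new=(6,40) → add node 14 parent=11 cost=40
15. q=(1,5) nearest=1 d=1 new=(1,5) → add node 15 parent=1 cost=6
16. q=(4,46) nearest=14 d=6 new=(4,45) → add node 16 parent=14 cost=45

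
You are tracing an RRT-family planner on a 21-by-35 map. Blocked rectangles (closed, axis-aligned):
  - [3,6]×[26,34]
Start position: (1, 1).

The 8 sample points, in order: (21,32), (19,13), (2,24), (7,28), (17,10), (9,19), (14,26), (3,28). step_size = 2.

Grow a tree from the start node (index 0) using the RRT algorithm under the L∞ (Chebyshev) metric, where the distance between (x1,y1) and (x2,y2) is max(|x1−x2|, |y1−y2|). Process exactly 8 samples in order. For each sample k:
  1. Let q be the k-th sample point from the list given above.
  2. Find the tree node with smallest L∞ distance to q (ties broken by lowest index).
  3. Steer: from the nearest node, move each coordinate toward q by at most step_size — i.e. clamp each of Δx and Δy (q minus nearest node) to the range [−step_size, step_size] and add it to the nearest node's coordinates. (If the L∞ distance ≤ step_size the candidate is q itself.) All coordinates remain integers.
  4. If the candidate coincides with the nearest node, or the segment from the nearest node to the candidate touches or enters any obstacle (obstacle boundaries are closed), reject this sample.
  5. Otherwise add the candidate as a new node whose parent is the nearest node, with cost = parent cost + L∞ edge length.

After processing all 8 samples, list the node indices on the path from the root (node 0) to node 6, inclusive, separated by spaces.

1. q=(21,32) nearest=0 d=31 new=(3,3) → add node 1 parent=0 cost=2
2. q=(19,13) nearest=1 d=16 new=(5,5) → add node 2 parent=1 cost=4
3. q=(2,24) nearest=2 d=19 new=(3,7) → add node 3 parent=2 cost=6
4. q=(7,28) nearest=3 d=21 new=(5,9) → add node 4 parent=3 cost=8
5. q=(17,10) nearest=2 d=12 new=(7,7) → add node 5 parent=2 cost=6
6. q=(9,19) nearest=4 d=10 new=(7,11) → add node 6 parent=4 cost=10
7. q=(14,26) nearest=6 d=15 new=(9,13) → add node 7 parent=6 cost=12
8. q=(3,28) nearest=7 d=15 new=(7,15) → add node 8 parent=7 cost=14

Path: 0 1 2 3 4 6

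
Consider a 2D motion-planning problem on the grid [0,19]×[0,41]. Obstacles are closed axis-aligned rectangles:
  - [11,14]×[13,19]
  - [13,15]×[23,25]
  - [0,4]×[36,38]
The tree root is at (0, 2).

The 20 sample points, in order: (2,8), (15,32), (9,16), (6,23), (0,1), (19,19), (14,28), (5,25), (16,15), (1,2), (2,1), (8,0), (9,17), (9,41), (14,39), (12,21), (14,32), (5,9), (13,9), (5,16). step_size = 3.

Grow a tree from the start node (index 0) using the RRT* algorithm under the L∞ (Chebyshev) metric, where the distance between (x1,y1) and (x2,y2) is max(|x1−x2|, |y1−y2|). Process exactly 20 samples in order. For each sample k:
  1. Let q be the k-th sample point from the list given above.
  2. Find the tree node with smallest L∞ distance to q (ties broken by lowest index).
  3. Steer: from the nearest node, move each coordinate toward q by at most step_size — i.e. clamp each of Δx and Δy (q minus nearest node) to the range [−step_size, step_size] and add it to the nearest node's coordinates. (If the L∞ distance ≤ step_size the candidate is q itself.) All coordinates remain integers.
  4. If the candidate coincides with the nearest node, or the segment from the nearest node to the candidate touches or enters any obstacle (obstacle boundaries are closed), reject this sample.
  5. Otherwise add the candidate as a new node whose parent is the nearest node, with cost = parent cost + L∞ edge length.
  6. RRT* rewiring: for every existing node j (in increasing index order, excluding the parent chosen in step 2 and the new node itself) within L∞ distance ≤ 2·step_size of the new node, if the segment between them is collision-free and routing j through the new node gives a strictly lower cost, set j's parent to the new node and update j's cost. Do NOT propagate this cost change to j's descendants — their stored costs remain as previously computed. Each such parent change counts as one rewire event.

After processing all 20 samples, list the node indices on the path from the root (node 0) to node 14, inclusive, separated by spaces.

Path: 0 1 2 3 4 6 7 11 12 14

1. q=(2,8) nearest=0 d=6 new=(2,5) → add node 1 parent=0 cost=3
2. q=(15,32) nearest=1 d=27 new=(5,8) → add node 2 parent=1 cost=6
3. q=(9,16) nearest=2 d=8 new=(8,11) → add node 3 parent=2 cost=9
4. q=(6,23) nearest=3 d=12 new=(6,14) → add node 4 parent=3 cost=12
5. q=(0,1) nearest=0 d=1 new=(0,1) → add node 5 parent=0 cost=1
6. q=(19,19) nearest=3 d=11 new=(11,14) → blocked by [11,14]×[13,19], reject
7. q=(14,28) nearest=4 d=14 new=(9,17) → add node 6 parent=4 cost=15
8. q=(5,25) nearest=6 d=8 new=(6,20) → add node 7 parent=6 cost=18
9. q=(16,15) nearest=6 d=7 new=(12,15) → blocked by [11,14]×[13,19], reject
10. q=(1,2) nearest=0 d=1 new=(1,2) → add node 8 parent=0 cost=1
11. q=(2,1) nearest=8 d=1 new=(2,1) → add node 9 parent=8 cost=2
12. q=(8,0) nearest=1 d=6 new=(5,2) → add node 10 parent=1 cost=6
13. q=(9,17) nearest=6 d=0 → coincident, reject
14. q=(9,41) nearest=7 d=21 new=(9,23) → add node 11 parent=7 cost=21
15. q=(14,39) nearest=11 d=16 new=(12,26) → add node 12 parent=11 cost=24
16. q=(12,21) nearest=11 d=3 new=(12,21) → add node 13 parent=11 cost=24
17. q=(14,32) nearest=12 d=6 new=(14,29) → add node 14 parent=12 cost=27
18. q=(5,9) nearest=2 d=1 new=(5,9) → add node 15 parent=2 cost=7
19. q=(13,9) nearest=3 d=5 new=(11,9) → add node 16 parent=3 cost=12
20. q=(5,16) nearest=4 d=2 new=(5,16) → add node 17 parent=4 cost=14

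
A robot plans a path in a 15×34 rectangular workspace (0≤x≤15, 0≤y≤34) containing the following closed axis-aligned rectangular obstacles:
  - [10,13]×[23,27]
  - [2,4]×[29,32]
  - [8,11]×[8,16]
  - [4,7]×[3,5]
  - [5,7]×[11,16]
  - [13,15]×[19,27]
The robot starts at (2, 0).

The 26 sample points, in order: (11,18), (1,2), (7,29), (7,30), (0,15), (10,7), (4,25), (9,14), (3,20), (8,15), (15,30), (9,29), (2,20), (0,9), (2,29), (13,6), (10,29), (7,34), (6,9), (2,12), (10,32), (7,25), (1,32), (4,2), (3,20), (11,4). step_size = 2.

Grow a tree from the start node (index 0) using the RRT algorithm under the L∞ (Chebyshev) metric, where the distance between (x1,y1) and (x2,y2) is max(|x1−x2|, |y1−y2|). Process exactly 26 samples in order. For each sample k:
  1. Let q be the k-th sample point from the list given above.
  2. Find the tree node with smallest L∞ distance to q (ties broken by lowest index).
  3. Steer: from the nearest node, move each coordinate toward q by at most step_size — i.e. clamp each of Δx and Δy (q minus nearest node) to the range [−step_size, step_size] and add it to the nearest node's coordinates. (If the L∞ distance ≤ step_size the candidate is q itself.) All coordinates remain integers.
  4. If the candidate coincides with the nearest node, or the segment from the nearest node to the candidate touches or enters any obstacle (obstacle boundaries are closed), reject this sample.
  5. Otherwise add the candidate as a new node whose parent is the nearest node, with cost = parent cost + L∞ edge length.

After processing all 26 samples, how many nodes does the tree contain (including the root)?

1. q=(11,18) nearest=0 d=18 new=(4,2) → add node 1 parent=0 cost=2
2. q=(1,2) nearest=0 d=2 new=(1,2) → add node 2 parent=0 cost=2
3. q=(7,29) nearest=1 d=27 new=(6,4) → blocked by [4,7]×[3,5], reject
4. q=(7,30) nearest=1 d=28 new=(6,4) → blocked by [4,7]×[3,5], reject
5. q=(0,15) nearest=1 d=13 new=(2,4) → add node 3 parent=1 cost=4
6. q=(10,7) nearest=1 d=6 new=(6,4) → blocked by [4,7]×[3,5], reject
7. q=(4,25) nearest=3 d=21 new=(4,6) → add node 4 parent=3 cost=6
8. q=(9,14) nearest=4 d=8 new=(6,8) → add node 5 parent=4 cost=8
9. q=(3,20) nearest=5 d=12 new=(4,10) → add node 6 parent=5 cost=10
10. q=(8,15) nearest=6 d=5 new=(6,12) → blocked by [5,7]×[11,16], reject
11. q=(15,30) nearest=6 d=20 new=(6,12) → blocked by [5,7]×[11,16], reject
12. q=(9,29) nearest=6 d=19 new=(6,12) → blocked by [5,7]×[11,16], reject
13. q=(2,20) nearest=6 d=10 new=(2,12) → add node 7 parent=6 cost=12
14. q=(0,9) nearest=7 d=3 new=(0,10) → add node 8 parent=7 cost=14
15. q=(2,29) nearest=7 d=17 new=(2,14) → add node 9 parent=7 cost=14
16. q=(13,6) nearest=5 d=7 new=(8,6) → add node 10 parent=5 cost=10
17. q=(10,29) nearest=9 d=15 new=(4,16) → add node 11 parent=9 cost=16
18. q=(7,34) nearest=11 d=18 new=(6,18) → add node 12 parent=11 cost=18
19. q=(6,9) nearest=5 d=1 new=(6,9) → add node 13 parent=5 cost=9
20. q=(2,12) nearest=7 d=0 → coincident, reject
21. q=(10,32) nearest=12 d=14 new=(8,20) → add node 14 parent=12 cost=20
22. q=(7,25) nearest=14 d=5 new=(7,22) → add node 15 parent=14 cost=22
23. q=(1,32) nearest=15 d=10 new=(5,24) → add node 16 parent=15 cost=24
24. q=(4,2) nearest=1 d=0 → coincident, reject
25. q=(3,20) nearest=12 d=3 new=(4,20) → add node 17 parent=12 cost=20
26. q=(11,4) nearest=10 d=3 new=(10,4) → add node 18 parent=10 cost=12

Node count: 19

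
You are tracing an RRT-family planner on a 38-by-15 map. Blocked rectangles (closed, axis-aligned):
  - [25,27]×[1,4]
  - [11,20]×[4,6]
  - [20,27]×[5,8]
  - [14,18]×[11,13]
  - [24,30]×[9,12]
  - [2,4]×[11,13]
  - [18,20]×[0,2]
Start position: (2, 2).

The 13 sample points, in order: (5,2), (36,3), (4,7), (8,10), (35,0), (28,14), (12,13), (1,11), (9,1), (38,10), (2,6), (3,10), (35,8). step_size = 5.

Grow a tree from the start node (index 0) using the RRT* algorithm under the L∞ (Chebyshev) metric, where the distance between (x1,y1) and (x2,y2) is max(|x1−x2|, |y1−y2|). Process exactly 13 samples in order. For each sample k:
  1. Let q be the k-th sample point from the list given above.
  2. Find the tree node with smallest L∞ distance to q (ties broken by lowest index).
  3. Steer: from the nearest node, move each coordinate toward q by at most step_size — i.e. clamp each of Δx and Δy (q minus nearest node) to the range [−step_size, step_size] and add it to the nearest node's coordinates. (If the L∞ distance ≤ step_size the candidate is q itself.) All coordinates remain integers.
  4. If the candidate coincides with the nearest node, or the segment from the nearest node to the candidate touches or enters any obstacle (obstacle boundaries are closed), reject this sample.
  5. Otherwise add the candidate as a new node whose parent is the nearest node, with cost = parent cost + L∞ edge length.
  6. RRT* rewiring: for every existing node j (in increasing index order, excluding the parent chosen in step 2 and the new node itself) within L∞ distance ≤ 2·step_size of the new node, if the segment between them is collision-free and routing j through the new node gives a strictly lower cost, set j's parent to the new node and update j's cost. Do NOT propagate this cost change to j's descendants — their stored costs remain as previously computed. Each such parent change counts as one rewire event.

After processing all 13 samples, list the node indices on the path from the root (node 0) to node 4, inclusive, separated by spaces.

1. q=(5,2) nearest=0 d=3 new=(5,2) → add node 1 parent=0 cost=3
2. q=(36,3) nearest=1 d=31 new=(10,3) → add node 2 parent=1 cost=8
3. q=(4,7) nearest=0 d=5 new=(4,7) → add node 3 parent=0 cost=5
4. q=(8,10) nearest=3 d=4 new=(8,10) → add node 4 parent=3 cost=9
5. q=(35,0) nearest=2 d=25 new=(15,0) → add node 5 parent=2 cost=13
6. q=(28,14) nearest=5 d=14 new=(20,5) → blocked by [11,20]×[4,6], reject
7. q=(12,13) nearest=4 d=4 new=(12,13) → add node 6 parent=4 cost=13
8. q=(1,11) nearest=3 d=4 new=(1,11) → add node 7 parent=3 cost=9
9. q=(9,1) nearest=2 d=2 new=(9,1) → add node 8 parent=2 cost=10
10. q=(38,10) nearest=5 d=23 new=(20,5) → blocked by [11,20]×[4,6], reject
11. q=(2,6) nearest=3 d=2 new=(2,6) → add node 9 parent=3 cost=7
12. q=(3,10) nearest=7 d=2 new=(3,10) → add node 10 parent=7 cost=11
13. q=(35,8) nearest=5 d=20 new=(20,5) → blocked by [11,20]×[4,6], reject

Path: 0 3 4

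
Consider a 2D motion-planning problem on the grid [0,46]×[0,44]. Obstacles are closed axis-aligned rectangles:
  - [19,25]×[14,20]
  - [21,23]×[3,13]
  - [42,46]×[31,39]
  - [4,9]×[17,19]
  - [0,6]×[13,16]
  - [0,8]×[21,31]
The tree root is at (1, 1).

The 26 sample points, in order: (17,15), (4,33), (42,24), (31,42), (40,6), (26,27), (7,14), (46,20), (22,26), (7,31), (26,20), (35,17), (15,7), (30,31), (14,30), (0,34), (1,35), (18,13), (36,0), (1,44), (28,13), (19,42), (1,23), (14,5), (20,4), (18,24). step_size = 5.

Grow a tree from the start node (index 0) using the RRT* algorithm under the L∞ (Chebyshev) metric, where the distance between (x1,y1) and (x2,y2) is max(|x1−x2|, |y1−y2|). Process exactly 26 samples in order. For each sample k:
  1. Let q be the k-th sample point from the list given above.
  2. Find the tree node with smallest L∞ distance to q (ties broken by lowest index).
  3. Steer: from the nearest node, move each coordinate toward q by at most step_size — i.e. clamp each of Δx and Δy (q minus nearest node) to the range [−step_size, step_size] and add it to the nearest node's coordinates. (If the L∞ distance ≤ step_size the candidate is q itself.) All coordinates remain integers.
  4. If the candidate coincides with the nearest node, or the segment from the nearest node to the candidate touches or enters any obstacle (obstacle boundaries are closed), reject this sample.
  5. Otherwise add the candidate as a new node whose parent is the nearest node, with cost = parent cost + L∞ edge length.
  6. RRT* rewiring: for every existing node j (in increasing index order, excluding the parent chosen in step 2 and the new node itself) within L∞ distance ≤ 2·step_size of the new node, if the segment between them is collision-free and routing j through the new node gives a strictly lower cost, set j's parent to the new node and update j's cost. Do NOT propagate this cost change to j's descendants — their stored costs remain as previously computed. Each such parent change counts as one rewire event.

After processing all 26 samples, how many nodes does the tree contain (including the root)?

1. q=(17,15) nearest=0 d=16 new=(6,6) → add node 1 parent=0 cost=5
2. q=(4,33) nearest=1 d=27 new=(4,11) → add node 2 parent=1 cost=10
3. q=(42,24) nearest=1 d=36 new=(11,11) → add node 3 parent=1 cost=10
4. q=(31,42) nearest=2 d=31 new=(9,16) → blocked by [0,6]×[13,16], reject
5. q=(40,6) nearest=3 d=29 new=(16,6) → add node 4 parent=3 cost=15
6. q=(26,27) nearest=3 d=16 new=(16,16) → add node 5 parent=3 cost=15
7. q=(7,14) nearest=2 d=3 new=(7,14) → blocked by [0,6]×[13,16], reject
8. q=(46,20) nearest=4 d=30 new=(21,11) → blocked by [21,23]×[3,13], reject
9. q=(22,26) nearest=5 d=10 new=(21,21) → blocked by [19,25]×[14,20], reject
10. q=(7,31) nearest=5 d=15 new=(11,21) → add node 6 parent=5 cost=20
11. q=(26,20) nearest=5 d=10 new=(21,20) → blocked by [19,25]×[14,20], reject
12. q=(35,17) nearest=4 d=19 new=(21,11) → blocked by [21,23]×[3,13], reject
13. q=(15,7) nearest=4 d=1 new=(15,7) → add node 7 parent=4 cost=16
14. q=(30,31) nearest=5 d=15 new=(21,21) → blocked by [19,25]×[14,20], reject
15. q=(14,30) nearest=6 d=9 new=(14,26) → add node 8 parent=6 cost=25
16. q=(0,34) nearest=6 d=13 new=(6,26) → blocked by [0,8]×[21,31], reject
17. q=(1,35) nearest=8 d=13 new=(9,31) → add node 9 parent=8 cost=30
18. q=(18,13) nearest=5 d=3 new=(18,13) → add node 10 parent=5 cost=18
19. q=(36,0) nearest=10 d=18 new=(23,8) → blocked by [21,23]×[3,13], reject
20. q=(1,44) nearest=9 d=13 new=(4,36) → add node 11 parent=9 cost=35
21. q=(28,13) nearest=10 d=10 new=(23,13) → blocked by [21,23]×[3,13], reject
22. q=(19,42) nearest=9 d=11 new=(14,36) → add node 12 parent=9 cost=35
23. q=(1,23) nearest=9 d=8 new=(4,26) → blocked by [0,8]×[21,31], reject
24. q=(14,5) nearest=4 d=2 new=(14,5) → add node 13 parent=4 cost=17
25. q=(20,4) nearest=4 d=4 new=(20,4) → add node 14 parent=4 cost=19
26. q=(18,24) nearest=8 d=4 new=(18,24) → add node 15 parent=8 cost=29

Node count: 16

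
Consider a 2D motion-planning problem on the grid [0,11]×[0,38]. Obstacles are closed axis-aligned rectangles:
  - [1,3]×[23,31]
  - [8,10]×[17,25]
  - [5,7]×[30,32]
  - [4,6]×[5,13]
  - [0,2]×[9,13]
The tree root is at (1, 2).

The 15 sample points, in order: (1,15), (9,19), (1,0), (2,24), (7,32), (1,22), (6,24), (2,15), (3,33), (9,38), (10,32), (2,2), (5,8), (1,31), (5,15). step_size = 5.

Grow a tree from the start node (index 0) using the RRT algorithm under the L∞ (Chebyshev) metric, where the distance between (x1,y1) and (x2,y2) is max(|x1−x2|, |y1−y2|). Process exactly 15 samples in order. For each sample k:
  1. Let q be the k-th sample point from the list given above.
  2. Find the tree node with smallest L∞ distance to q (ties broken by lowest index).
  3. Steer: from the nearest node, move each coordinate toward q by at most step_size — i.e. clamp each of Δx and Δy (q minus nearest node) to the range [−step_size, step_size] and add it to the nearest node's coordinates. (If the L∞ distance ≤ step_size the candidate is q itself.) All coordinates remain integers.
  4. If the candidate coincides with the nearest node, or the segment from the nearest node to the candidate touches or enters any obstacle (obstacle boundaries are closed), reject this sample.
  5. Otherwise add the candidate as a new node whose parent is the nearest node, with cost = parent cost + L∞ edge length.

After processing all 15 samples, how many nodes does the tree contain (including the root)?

Node count: 4

1. q=(1,15) nearest=0 d=13 new=(1,7) → add node 1 parent=0 cost=5
2. q=(9,19) nearest=1 d=12 new=(6,12) → blocked by [4,6]×[5,13], reject
3. q=(1,0) nearest=0 d=2 new=(1,0) → add node 2 parent=0 cost=2
4. q=(2,24) nearest=1 d=17 new=(2,12) → blocked by [0,2]×[9,13], reject
5. q=(7,32) nearest=1 d=25 new=(6,12) → blocked by [4,6]×[5,13], reject
6. q=(1,22) nearest=1 d=15 new=(1,12) → blocked by [0,2]×[9,13], reject
7. q=(6,24) nearest=1 d=17 new=(6,12) → blocked by [4,6]×[5,13], reject
8. q=(2,15) nearest=1 d=8 new=(2,12) → blocked by [0,2]×[9,13], reject
9. q=(3,33) nearest=1 d=26 new=(3,12) → blocked by [0,2]×[9,13], reject
10. q=(9,38) nearest=1 d=31 new=(6,12) → blocked by [4,6]×[5,13], reject
11. q=(10,32) nearest=1 d=25 new=(6,12) → blocked by [4,6]×[5,13], reject
12. q=(2,2) nearest=0 d=1 new=(2,2) → add node 3 parent=0 cost=1
13. q=(5,8) nearest=1 d=4 new=(5,8) → blocked by [4,6]×[5,13], reject
14. q=(1,31) nearest=1 d=24 new=(1,12) → blocked by [0,2]×[9,13], reject
15. q=(5,15) nearest=1 d=8 new=(5,12) → blocked by [4,6]×[5,13], reject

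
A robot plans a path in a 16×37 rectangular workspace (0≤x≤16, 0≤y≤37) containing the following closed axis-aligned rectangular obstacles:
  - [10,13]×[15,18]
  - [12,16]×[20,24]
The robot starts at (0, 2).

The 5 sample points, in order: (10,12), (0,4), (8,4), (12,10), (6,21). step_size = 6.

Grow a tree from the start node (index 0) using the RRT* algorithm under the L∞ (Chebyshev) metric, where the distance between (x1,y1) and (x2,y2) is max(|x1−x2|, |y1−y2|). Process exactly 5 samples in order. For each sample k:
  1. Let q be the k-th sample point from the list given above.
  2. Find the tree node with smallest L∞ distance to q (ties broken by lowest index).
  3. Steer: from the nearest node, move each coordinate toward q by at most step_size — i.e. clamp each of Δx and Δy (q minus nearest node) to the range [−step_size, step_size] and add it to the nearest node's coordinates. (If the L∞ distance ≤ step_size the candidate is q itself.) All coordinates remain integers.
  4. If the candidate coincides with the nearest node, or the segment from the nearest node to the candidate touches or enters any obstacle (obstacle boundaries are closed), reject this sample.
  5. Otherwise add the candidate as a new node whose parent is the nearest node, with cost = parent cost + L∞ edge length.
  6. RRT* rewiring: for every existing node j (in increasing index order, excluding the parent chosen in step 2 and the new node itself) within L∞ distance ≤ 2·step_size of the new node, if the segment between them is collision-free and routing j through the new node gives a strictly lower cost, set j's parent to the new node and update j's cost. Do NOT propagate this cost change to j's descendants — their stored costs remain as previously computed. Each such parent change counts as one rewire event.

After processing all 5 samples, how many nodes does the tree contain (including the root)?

1. q=(10,12) nearest=0 d=10 new=(6,8) → add node 1 parent=0 cost=6
2. q=(0,4) nearest=0 d=2 new=(0,4) → add node 2 parent=0 cost=2
3. q=(8,4) nearest=1 d=4 new=(8,4) → add node 3 parent=1 cost=10
4. q=(12,10) nearest=1 d=6 new=(12,10) → add node 4 parent=1 cost=12
5. q=(6,21) nearest=4 d=11 new=(6,16) → add node 5 parent=4 cost=18

Node count: 6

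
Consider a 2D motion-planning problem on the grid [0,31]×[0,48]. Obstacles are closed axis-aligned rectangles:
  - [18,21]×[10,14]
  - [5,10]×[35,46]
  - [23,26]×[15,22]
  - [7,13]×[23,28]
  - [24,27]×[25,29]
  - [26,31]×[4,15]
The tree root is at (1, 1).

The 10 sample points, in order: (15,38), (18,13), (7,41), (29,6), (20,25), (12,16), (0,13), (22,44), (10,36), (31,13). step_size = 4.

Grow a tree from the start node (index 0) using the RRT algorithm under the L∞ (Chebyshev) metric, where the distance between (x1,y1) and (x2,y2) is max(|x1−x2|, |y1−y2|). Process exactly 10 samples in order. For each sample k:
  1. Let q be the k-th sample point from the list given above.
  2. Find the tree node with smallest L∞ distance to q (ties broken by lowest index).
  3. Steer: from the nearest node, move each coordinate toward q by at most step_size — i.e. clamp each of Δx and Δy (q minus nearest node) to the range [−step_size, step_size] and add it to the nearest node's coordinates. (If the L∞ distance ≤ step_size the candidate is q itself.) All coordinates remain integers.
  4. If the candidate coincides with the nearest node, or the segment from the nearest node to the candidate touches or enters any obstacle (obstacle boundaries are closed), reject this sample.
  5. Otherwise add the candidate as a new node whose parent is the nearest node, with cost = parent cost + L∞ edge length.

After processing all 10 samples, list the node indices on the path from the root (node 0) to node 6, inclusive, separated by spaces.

1. q=(15,38) nearest=0 d=37 new=(5,5) → add node 1 parent=0 cost=4
2. q=(18,13) nearest=1 d=13 new=(9,9) → add node 2 parent=1 cost=8
3. q=(7,41) nearest=2 d=32 new=(7,13) → add node 3 parent=2 cost=12
4. q=(29,6) nearest=2 d=20 new=(13,6) → add node 4 parent=2 cost=12
5. q=(20,25) nearest=3 d=13 new=(11,17) → add node 5 parent=3 cost=16
6. q=(12,16) nearest=5 d=1 new=(12,16) → add node 6 parent=5 cost=17
7. q=(0,13) nearest=3 d=7 new=(3,13) → add node 7 parent=3 cost=16
8. q=(22,44) nearest=5 d=27 new=(15,21) → add node 8 parent=5 cost=20
9. q=(10,36) nearest=8 d=15 new=(11,25) → blocked by [7,13]×[23,28], reject
10. q=(31,13) nearest=8 d=16 new=(19,17) → add node 9 parent=8 cost=24

Path: 0 1 2 3 5 6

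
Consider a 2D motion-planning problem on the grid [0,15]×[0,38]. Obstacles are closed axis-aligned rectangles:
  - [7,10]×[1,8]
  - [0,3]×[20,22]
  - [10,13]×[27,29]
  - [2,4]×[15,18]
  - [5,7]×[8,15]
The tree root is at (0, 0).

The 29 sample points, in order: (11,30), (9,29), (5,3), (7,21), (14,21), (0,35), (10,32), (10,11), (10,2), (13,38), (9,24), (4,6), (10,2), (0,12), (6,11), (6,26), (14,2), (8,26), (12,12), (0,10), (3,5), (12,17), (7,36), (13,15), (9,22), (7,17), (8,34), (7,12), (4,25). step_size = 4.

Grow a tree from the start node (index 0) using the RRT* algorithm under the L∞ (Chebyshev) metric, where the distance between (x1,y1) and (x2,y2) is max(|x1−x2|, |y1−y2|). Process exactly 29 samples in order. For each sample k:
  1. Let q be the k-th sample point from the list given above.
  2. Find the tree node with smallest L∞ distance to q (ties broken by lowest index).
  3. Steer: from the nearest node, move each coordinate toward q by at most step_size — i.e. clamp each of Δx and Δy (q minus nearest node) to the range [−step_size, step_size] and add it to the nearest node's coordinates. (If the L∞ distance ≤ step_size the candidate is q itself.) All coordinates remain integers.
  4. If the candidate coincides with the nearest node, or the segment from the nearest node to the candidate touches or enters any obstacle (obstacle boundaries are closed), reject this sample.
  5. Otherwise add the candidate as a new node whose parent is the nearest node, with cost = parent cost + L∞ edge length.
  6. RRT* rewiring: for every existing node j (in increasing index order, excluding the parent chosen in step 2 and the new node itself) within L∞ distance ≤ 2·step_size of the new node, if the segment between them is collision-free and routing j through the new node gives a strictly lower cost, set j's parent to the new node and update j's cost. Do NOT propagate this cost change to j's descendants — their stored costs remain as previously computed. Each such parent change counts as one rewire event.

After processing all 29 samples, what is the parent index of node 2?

1. q=(11,30) nearest=0 d=30 new=(4,4) → add node 1 parent=0 cost=4
2. q=(9,29) nearest=1 d=25 new=(8,8) → blocked by [7,10]×[1,8], reject
3. q=(5,3) nearest=1 d=1 new=(5,3) → add node 2 parent=1 cost=5
4. q=(7,21) nearest=1 d=17 new=(7,8) → blocked by [7,10]×[1,8], reject
5. q=(14,21) nearest=1 d=17 new=(8,8) → blocked by [7,10]×[1,8], reject
6. q=(0,35) nearest=1 d=31 new=(0,8) → add node 3 parent=1 cost=8
7. q=(10,32) nearest=3 d=24 new=(4,12) → add node 4 parent=3 cost=12
8. q=(10,11) nearest=4 d=6 new=(8,11) → blocked by [5,7]×[8,15], reject
9. q=(10,2) nearest=2 d=5 new=(9,2) → blocked by [7,10]×[1,8], reject
10. q=(13,38) nearest=4 d=26 new=(8,16) → blocked by [5,7]×[8,15], reject
11. q=(9,24) nearest=4 d=12 new=(8,16) → blocked by [5,7]×[8,15], reject
12. q=(4,6) nearest=1 d=2 new=(4,6) → add node 5 parent=1 cost=6
13. q=(10,2) nearest=2 d=5 new=(9,2) → blocked by [7,10]×[1,8], reject
14. q=(0,12) nearest=3 d=4 new=(0,12) → add node 6 parent=3 cost=12
15. q=(6,11) nearest=4 d=2 new=(6,11) → blocked by [5,7]×[8,15], reject
16. q=(6,26) nearest=4 d=14 new=(6,16) → blocked by [5,7]×[8,15], reject
17. q=(14,2) nearest=2 d=9 new=(9,2) → blocked by [7,10]×[1,8], reject
18. q=(8,26) nearest=4 d=14 new=(8,16) → blocked by [5,7]×[8,15], reject
19. q=(12,12) nearest=1 d=8 new=(8,8) → blocked by [7,10]×[1,8], reject
20. q=(0,10) nearest=3 d=2 new=(0,10) → add node 7 parent=3 cost=10
21. q=(3,5) nearest=1 d=1 new=(3,5) → add node 8 parent=1 cost=5
22. q=(12,17) nearest=4 d=8 new=(8,16) → blocked by [5,7]×[8,15], reject
23. q=(7,36) nearest=4 d=24 new=(7,16) → blocked by [5,7]×[8,15], reject
24. q=(13,15) nearest=4 d=9 new=(8,15) → blocked by [5,7]×[8,15], reject
25. q=(9,22) nearest=4 d=10 new=(8,16) → blocked by [5,7]×[8,15], reject
26. q=(7,17) nearest=4 d=5 new=(7,16) → blocked by [5,7]×[8,15], reject
27. q=(8,34) nearest=4 d=22 new=(8,16) → blocked by [5,7]×[8,15], reject
28. q=(7,12) nearest=4 d=3 new=(7,12) → blocked by [5,7]×[8,15], reject
29. q=(4,25) nearest=4 d=13 new=(4,16) → blocked by [2,4]×[15,18], reject

Parent of node 2: 1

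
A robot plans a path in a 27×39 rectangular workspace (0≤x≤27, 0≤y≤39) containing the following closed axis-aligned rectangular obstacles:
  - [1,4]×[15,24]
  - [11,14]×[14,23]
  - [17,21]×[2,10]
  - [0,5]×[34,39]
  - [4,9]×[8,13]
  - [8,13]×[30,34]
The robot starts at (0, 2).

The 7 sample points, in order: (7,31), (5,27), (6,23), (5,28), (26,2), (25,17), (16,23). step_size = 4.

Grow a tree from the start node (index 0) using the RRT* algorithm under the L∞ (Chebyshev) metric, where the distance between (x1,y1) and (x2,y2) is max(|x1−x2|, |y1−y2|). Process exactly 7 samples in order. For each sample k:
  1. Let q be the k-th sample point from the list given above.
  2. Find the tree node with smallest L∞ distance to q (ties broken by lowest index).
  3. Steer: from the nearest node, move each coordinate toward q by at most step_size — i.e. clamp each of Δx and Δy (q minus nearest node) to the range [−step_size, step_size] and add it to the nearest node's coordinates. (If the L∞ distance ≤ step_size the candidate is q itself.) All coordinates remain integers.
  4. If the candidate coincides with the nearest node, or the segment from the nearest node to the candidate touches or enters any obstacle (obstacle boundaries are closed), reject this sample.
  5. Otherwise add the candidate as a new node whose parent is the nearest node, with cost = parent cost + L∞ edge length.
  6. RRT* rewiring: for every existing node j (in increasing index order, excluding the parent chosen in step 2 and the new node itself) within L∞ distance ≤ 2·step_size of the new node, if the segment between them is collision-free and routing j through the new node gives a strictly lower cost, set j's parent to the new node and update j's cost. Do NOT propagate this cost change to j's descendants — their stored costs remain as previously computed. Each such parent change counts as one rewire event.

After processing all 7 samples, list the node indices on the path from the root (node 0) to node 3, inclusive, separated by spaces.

Path: 0 1 2 3

1. q=(7,31) nearest=0 d=29 new=(4,6) → add node 1 parent=0 cost=4
2. q=(5,27) nearest=1 d=21 new=(5,10) → blocked by [4,9]×[8,13], reject
3. q=(6,23) nearest=1 d=17 new=(6,10) → blocked by [4,9]×[8,13], reject
4. q=(5,28) nearest=1 d=22 new=(5,10) → blocked by [4,9]×[8,13], reject
5. q=(26,2) nearest=1 d=22 new=(8,2) → add node 2 parent=1 cost=8
6. q=(25,17) nearest=2 d=17 new=(12,6) → add node 3 parent=2 cost=12
7. q=(16,23) nearest=1 d=17 new=(8,10) → blocked by [4,9]×[8,13], reject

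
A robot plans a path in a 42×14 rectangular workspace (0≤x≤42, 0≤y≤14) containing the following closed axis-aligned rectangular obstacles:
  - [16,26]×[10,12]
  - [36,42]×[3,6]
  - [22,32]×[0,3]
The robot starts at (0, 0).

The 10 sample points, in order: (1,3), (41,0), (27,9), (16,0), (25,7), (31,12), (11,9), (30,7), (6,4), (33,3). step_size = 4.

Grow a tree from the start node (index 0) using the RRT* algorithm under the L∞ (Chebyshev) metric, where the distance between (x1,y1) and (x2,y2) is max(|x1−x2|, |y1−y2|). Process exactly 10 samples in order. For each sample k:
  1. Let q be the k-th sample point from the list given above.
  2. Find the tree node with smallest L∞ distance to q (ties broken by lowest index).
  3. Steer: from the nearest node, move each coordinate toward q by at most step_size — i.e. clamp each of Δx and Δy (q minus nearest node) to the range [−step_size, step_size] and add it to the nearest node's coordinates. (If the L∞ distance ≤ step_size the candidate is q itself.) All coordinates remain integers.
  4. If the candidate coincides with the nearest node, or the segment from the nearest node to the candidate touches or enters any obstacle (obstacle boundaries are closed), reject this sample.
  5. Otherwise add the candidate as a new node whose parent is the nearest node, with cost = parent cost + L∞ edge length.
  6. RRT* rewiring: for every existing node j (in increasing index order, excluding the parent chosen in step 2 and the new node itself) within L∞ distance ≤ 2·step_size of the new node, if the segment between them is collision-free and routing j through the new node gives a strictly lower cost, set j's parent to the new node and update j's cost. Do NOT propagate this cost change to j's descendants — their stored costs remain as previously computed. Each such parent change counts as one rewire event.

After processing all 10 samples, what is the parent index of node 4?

1. q=(1,3) nearest=0 d=3 new=(1,3) → add node 1 parent=0 cost=3
2. q=(41,0) nearest=1 d=40 new=(5,0) → add node 2 parent=1 cost=7
3. q=(27,9) nearest=2 d=22 new=(9,4) → add node 3 parent=2 cost=11
4. q=(16,0) nearest=3 d=7 new=(13,0) → add node 4 parent=3 cost=15
5. q=(25,7) nearest=4 d=12 new=(17,4) → add node 5 parent=4 cost=19
6. q=(31,12) nearest=5 d=14 new=(21,8) → add node 6 parent=5 cost=23
7. q=(11,9) nearest=3 d=5 new=(11,8) → add node 7 parent=3 cost=15
8. q=(30,7) nearest=6 d=9 new=(25,7) → add node 8 parent=6 cost=27
9. q=(6,4) nearest=3 d=3 new=(6,4) → add node 9 parent=3 cost=14
10. q=(33,3) nearest=8 d=8 new=(29,3) → blocked by [22,32]×[0,3], reject

Parent of node 4: 3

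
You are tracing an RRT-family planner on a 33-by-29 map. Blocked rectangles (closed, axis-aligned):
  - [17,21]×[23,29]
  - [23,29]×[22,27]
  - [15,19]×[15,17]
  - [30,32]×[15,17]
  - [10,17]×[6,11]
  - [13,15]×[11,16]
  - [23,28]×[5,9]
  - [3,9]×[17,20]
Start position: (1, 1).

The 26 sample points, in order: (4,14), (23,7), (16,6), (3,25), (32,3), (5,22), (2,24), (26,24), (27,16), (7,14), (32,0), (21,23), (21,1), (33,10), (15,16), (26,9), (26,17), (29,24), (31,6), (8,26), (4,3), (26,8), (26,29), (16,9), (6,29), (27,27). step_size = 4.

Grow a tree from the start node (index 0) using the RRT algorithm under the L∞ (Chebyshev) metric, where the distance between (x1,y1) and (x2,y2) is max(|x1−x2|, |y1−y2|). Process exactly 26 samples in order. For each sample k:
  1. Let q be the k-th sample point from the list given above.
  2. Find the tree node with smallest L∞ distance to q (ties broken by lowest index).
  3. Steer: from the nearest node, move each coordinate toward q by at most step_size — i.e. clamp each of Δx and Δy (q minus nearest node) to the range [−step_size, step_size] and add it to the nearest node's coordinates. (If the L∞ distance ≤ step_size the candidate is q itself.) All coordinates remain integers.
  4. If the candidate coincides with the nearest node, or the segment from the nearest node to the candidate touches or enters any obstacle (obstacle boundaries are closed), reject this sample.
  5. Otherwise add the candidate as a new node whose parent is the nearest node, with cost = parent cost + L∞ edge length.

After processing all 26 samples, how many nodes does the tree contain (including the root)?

1. q=(4,14) nearest=0 d=13 new=(4,5) → add node 1 parent=0 cost=4
2. q=(23,7) nearest=1 d=19 new=(8,7) → add node 2 parent=1 cost=8
3. q=(16,6) nearest=2 d=8 new=(12,6) → blocked by [10,17]×[6,11], reject
4. q=(3,25) nearest=2 d=18 new=(4,11) → add node 3 parent=2 cost=12
5. q=(32,3) nearest=2 d=24 new=(12,3) → add node 4 parent=2 cost=12
6. q=(5,22) nearest=3 d=11 new=(5,15) → add node 5 parent=3 cost=16
7. q=(2,24) nearest=5 d=9 new=(2,19) → blocked by [3,9]×[17,20], reject
8. q=(26,24) nearest=2 d=18 new=(12,11) → blocked by [10,17]×[6,11], reject
9. q=(27,16) nearest=4 d=15 new=(16,7) → blocked by [10,17]×[6,11], reject
10. q=(7,14) nearest=5 d=2 new=(7,14) → add node 6 parent=5 cost=18
11. q=(32,0) nearest=4 d=20 new=(16,0) → add node 7 parent=4 cost=16
12. q=(21,23) nearest=6 d=14 new=(11,18) → add node 8 parent=6 cost=22
13. q=(21,1) nearest=7 d=5 new=(20,1) → add node 9 parent=7 cost=20
14. q=(33,10) nearest=9 d=13 new=(24,5) → blocked by [23,28]×[5,9], reject
15. q=(15,16) nearest=8 d=4 new=(15,16) → blocked by [15,19]×[15,17], reject
16. q=(26,9) nearest=9 d=8 new=(24,5) → blocked by [23,28]×[5,9], reject
17. q=(26,17) nearest=4 d=14 new=(16,7) → blocked by [10,17]×[6,11], reject
18. q=(29,24) nearest=8 d=18 new=(15,22) → add node 10 parent=8 cost=26
19. q=(31,6) nearest=9 d=11 new=(24,5) → blocked by [23,28]×[5,9], reject
20. q=(8,26) nearest=10 d=7 new=(11,26) → add node 11 parent=10 cost=30
21. q=(4,3) nearest=1 d=2 new=(4,3) → add node 12 parent=1 cost=6
22. q=(26,8) nearest=9 d=7 new=(24,5) → blocked by [23,28]×[5,9], reject
23. q=(26,29) nearest=10 d=11 new=(19,26) → blocked by [17,21]×[23,29], reject
24. q=(16,9) nearest=4 d=6 new=(16,7) → blocked by [10,17]×[6,11], reject
25. q=(6,29) nearest=11 d=5 new=(7,29) → add node 13 parent=11 cost=34
26. q=(27,27) nearest=10 d=12 new=(19,26) → blocked by [17,21]×[23,29], reject

Node count: 14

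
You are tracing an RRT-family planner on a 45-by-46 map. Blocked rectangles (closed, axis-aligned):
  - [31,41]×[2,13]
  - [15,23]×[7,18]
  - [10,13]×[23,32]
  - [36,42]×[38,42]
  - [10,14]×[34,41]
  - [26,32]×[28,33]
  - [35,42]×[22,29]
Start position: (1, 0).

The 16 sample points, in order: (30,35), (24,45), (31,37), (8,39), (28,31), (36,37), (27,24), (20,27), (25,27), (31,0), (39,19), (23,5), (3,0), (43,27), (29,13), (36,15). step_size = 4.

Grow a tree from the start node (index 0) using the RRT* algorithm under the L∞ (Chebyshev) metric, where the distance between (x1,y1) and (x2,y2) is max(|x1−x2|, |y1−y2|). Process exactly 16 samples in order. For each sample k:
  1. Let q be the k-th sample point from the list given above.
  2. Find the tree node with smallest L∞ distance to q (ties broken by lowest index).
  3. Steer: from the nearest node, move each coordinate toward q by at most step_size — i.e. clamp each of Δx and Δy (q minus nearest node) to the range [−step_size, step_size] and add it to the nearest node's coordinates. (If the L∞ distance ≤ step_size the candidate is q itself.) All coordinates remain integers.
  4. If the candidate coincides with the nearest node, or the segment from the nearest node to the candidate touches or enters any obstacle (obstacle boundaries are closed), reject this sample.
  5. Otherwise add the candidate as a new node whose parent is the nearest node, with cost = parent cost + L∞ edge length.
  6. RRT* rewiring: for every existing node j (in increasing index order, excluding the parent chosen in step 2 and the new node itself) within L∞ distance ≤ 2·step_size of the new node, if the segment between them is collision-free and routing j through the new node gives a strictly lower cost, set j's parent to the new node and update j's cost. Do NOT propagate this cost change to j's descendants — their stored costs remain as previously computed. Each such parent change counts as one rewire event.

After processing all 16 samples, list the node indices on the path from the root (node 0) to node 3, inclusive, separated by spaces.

1. q=(30,35) nearest=0 d=35 new=(5,4) → add node 1 parent=0 cost=4
2. q=(24,45) nearest=1 d=41 new=(9,8) → add node 2 parent=1 cost=8
3. q=(31,37) nearest=2 d=29 new=(13,12) → add node 3 parent=2 cost=12
4. q=(8,39) nearest=3 d=27 new=(9,16) → add node 4 parent=3 cost=16
5. q=(28,31) nearest=3 d=19 new=(17,16) → blocked by [15,23]×[7,18], reject
6. q=(36,37) nearest=3 d=25 new=(17,16) → blocked by [15,23]×[7,18], reject
7. q=(27,24) nearest=3 d=14 new=(17,16) → blocked by [15,23]×[7,18], reject
8. q=(20,27) nearest=4 d=11 new=(13,20) → add node 5 parent=4 cost=20
9. q=(25,27) nearest=5 d=12 new=(17,24) → add node 6 parent=5 cost=24
10. q=(31,0) nearest=3 d=18 new=(17,8) → blocked by [15,23]×[7,18], reject
11. q=(39,19) nearest=6 d=22 new=(21,20) → add node 7 parent=6 cost=28
12. q=(23,5) nearest=3 d=10 new=(17,8) → blocked by [15,23]×[7,18], reject
13. q=(3,0) nearest=0 d=2 new=(3,0) → add node 8 parent=0 cost=2
14. q=(43,27) nearest=7 d=22 new=(25,24) → add node 9 parent=7 cost=32
15. q=(29,13) nearest=7 d=8 new=(25,16) → blocked by [15,23]×[7,18], reject
16. q=(36,15) nearest=9 d=11 new=(29,20) → add node 10 parent=9 cost=36

Path: 0 1 2 3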